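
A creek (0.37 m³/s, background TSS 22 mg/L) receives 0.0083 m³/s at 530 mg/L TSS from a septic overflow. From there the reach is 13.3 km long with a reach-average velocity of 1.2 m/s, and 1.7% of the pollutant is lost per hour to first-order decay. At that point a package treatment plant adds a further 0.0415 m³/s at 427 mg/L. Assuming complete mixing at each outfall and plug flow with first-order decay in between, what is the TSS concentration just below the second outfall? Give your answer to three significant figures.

After mixing, C = (0.3700·22.00 + 0.008300·530.0) / 0.3783 = 12.54/0.3783 = 33.15 mg/L; combined flow 0.3783 m³/s.
Travel time t = 13.3·1000 / 1.2 = 11080 s = 3.079 h.
1.7%/h lost → k = −ln(1 − 0.017) = 0.01715 h⁻¹.
First-order decay: C = 33.15·exp(−k·t) = 33.15·0.9486 = 31.44 mg/L.
At the second outfall, C = (0.3783·31.44 + 0.04150·427.0) / (0.3783 + 0.04150) = 70.54 mg/L.

70.5 mg/L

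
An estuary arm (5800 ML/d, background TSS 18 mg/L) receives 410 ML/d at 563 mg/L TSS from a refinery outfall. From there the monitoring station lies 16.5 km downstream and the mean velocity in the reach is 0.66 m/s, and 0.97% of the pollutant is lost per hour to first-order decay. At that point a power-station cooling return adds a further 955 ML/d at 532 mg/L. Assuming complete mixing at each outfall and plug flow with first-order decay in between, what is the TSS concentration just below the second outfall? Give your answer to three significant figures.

115 mg/L

Conservation of mass: C = (5800·18.00 + 410.0·563.0) / 6210 = 335200/6210 = 53.98 mg/L; combined flow 6210 ML/d.
Travel time t = 16.5·1000 / 0.66 = 25000 s = 6.944 h.
0.97%/h lost → k = −ln(1 − 0.0097) = 0.009747 h⁻¹.
Applying C = C₀e^(−kt): 53.98 × 0.9346 = 50.45 mg/L.
At the second outfall, C = (6210·50.45 + 955.0·532.0) / (6210 + 955.0) = 114.6 mg/L.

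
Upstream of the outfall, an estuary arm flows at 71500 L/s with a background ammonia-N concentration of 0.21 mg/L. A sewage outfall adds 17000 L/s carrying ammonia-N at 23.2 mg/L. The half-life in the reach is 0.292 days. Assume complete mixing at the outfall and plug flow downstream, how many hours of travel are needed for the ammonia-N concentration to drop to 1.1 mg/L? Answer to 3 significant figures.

Conservation of mass: C = (71500·0.2100 + 17000·23.20) / 88500 = 409400/88500 = 4.626 mg/L.
Half-life 0.292 d → k = ln 2 / 0.292 = 2.374 d⁻¹.
4.626·exp(−k·t) = 1.1 → t = ln(4.626/1.1)/k = 52280 s = 14.52 h.

14.5 h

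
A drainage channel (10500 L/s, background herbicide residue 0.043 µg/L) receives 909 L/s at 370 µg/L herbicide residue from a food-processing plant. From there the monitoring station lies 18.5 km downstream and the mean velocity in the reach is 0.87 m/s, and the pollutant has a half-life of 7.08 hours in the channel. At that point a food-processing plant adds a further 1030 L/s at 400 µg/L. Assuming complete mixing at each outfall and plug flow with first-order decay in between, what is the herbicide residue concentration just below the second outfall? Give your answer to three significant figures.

48.3 µg/L

Mixed concentration C = ΣQC/ΣQ = (10500·0.04300 + 909.0·370.0) / 11410 = 336800/11410 = 29.52 µg/L; combined flow 11410 L/s.
Travel time t = 18.5·1000 / 0.87 = 21260 s = 5.907 h.
Half-life 7.08 h → k = ln 2 / 7.08 = 0.09790 h⁻¹ = 2.350 d⁻¹.
Applying C = C₀e^(−kt): 29.52 × 0.5609 = 16.56 µg/L.
Second outfall: C = (11410·16.56 + 1030·400.0)/12440 = 48.31 µg/L.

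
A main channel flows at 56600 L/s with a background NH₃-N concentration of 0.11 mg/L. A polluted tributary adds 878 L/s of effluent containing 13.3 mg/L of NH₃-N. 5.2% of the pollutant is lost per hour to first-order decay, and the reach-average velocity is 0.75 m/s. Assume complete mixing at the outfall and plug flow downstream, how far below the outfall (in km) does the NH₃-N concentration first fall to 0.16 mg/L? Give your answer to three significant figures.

Conservation of mass: C = (56600·0.1100 + 878.0·13.30) / 57480 = 17900/57480 = 0.3115 mg/L.
5.2%/h lost → k = −ln(1 − 0.052) = 0.05340 h⁻¹.
Set 0.3115·exp(−k·t) = 0.16 → t = ln(0.3115/0.16)/k = 44910 s = 12.47 h.
Distance = v·t = 0.75·44910 = 33680 m = 33.68 km.

33.7 km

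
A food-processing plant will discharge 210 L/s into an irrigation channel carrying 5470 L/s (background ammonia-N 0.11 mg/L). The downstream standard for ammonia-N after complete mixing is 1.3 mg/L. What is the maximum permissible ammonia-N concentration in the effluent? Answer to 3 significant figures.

At the limit, (Qr·Cr + Qe·Cₑ)/(Qr + Qe) = 1.3:
Cₑ = (5680·1.3 − 5470·0.1100) / 210.0 = 32.30 mg/L.

32.3 mg/L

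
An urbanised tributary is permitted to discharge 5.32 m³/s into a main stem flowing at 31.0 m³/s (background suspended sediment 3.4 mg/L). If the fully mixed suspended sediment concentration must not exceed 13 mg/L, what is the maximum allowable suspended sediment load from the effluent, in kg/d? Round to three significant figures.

31700 kg/d

Mass balance at the limit: 31.00·3.400 + 5.320·Cₑ = 36.32·13 → Cₑ = 68.94 mg/L.
Load = 5.320 m³/s × 68.94 g/m³ × 86 400 s/d = 31690 kg/d.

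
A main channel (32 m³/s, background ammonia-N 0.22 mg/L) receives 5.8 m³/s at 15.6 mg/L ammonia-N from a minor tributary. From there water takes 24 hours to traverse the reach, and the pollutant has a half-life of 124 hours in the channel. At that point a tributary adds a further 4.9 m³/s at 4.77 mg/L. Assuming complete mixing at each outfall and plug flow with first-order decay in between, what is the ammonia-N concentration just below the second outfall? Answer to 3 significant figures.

Conservation of mass: C = (32.00·0.2200 + 5.800·15.60) / 37.80 = 97.52/37.80 = 2.580 mg/L; combined flow 37.80 m³/s.
Half-life 124 h → k = ln 2 / 124 = 0.005590 h⁻¹ = 0.1342 d⁻¹.
Decay over the reach: 2.580·exp(−kt) = 2.580·0.8745 = 2.256 mg/L.
Second outfall: C = (37.80·2.256 + 4.900·4.770)/42.70 = 2.544 mg/L.

2.54 mg/L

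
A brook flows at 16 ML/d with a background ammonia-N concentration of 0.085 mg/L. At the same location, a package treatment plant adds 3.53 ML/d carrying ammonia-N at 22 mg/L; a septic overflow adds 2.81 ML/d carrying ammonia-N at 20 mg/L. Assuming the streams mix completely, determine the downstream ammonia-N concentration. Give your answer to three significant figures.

6.05 mg/L

Mass balance: C = (16.00·0.08500 + 3.530·22.00 + 2.810·20.00) / 22.34 = 135.2/22.34 = 6.053 mg/L.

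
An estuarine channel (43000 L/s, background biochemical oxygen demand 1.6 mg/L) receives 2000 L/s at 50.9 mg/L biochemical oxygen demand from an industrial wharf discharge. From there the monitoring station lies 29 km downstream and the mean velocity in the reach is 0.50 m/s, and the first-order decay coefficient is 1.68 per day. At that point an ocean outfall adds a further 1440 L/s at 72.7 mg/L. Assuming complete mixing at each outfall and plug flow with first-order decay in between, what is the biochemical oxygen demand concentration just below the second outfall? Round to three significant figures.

Conservation of mass: C = (43000·1.600 + 2000·50.90) / 45000 = 170600/45000 = 3.791 mg/L; combined flow 45000 L/s.
Travel time t = 29·1000 / 0.50 = 58000 s = 16.11 h.
Applying C = C₀e^(−kt): 3.791 × 0.3238 = 1.227 mg/L.
Second outfall: C = (45000·1.227 + 1440·72.70)/46440 = 3.444 mg/L.

3.44 mg/L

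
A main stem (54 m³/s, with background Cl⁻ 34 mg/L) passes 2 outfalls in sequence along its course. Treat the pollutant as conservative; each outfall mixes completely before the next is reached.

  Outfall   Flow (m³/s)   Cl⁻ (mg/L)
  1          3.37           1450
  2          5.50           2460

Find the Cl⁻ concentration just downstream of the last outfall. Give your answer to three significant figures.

322 mg/L

Outfall 1: combined Q = 57.37 m³/s; C = (54.00·34.00 + 3.370·1450)/57.37 = 117.2 mg/L.
Outfall 2: combined Q = 62.87 m³/s; C = (57.37·117.2 + 5.500·2460)/62.87 = 322.1 mg/L.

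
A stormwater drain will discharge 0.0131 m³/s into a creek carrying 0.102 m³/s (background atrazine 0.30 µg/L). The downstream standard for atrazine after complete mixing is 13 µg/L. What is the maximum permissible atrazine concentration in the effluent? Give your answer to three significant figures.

At the limit, (Qr·Cr + Qe·Cₑ)/(Qr + Qe) = 13:
Cₑ = (0.1151·13 − 0.1020·0.3000) / 0.01310 = 111.9 µg/L.

112 µg/L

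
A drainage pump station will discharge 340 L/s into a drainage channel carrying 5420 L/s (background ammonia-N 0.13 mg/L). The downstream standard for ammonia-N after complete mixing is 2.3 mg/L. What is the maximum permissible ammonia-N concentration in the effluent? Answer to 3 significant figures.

36.9 mg/L

At the limit, (Qr·Cr + Qe·Cₑ)/(Qr + Qe) = 2.3:
Cₑ = (5760·2.3 − 5420·0.1300) / 340.0 = 36.89 mg/L.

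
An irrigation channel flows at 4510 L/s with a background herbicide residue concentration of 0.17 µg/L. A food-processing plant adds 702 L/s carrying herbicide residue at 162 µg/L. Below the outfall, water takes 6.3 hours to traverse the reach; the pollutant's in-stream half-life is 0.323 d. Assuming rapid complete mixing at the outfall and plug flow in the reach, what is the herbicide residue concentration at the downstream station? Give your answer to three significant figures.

12.5 µg/L

Conservation of mass: C = (4510·0.1700 + 702.0·162.0) / 5212 = 114500/5212 = 21.97 µg/L.
Half-life 0.323 d → k = ln 2 / 0.323 = 2.146 d⁻¹.
After decay, C = 21.97 × e^(−kt) = 21.97 × 0.5693 = 12.51 µg/L.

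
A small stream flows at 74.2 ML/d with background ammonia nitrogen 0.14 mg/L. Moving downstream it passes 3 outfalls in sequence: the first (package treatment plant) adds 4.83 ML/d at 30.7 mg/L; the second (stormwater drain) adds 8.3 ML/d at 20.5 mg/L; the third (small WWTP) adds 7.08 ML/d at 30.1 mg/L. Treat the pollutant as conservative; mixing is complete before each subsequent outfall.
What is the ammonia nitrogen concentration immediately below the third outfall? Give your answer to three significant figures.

Outfall 1: combined Q = 79.03 ML/d; C = (74.20·0.1400 + 4.830·30.70)/79.03 = 2.008 mg/L.
Outfall 2: combined Q = 87.33 ML/d; C = (79.03·2.008 + 8.300·20.50)/87.33 = 3.765 mg/L.
Outfall 3: combined Q = 94.41 ML/d; C = (87.33·3.765 + 7.080·30.10)/94.41 = 5.740 mg/L.

5.74 mg/L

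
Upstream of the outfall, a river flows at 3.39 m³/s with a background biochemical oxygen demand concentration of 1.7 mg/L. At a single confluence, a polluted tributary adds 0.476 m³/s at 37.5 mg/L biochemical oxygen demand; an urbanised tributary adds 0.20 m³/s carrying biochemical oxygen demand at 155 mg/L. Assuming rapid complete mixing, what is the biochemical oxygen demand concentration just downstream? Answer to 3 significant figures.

13.4 mg/L

Conservation of mass: C = (3.390·1.700 + 0.4760·37.50 + 0.2000·155.0) / 4.066 = 54.61/4.066 = 13.43 mg/L.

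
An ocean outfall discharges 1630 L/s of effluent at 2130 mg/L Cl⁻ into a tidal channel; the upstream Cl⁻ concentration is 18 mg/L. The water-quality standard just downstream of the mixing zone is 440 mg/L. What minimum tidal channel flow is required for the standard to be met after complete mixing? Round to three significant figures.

Set C_mix = 440: (Q·18.00 + 1630·2130) / (Q + 1630) = 440
→ Q = 1630·(2130 − 440)/(440 − 18.00) = 6528 L/s.

6530 L/s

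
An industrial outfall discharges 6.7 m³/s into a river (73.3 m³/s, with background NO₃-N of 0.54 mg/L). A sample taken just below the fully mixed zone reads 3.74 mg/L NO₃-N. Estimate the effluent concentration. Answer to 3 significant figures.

38.7 mg/L

Mass balance: 73.30·0.5400 + 6.700·Cₑ = 80.00·3.740
→ Cₑ = (80.00·3.740 − 73.30·0.5400) / 6.700 = 38.75 mg/L.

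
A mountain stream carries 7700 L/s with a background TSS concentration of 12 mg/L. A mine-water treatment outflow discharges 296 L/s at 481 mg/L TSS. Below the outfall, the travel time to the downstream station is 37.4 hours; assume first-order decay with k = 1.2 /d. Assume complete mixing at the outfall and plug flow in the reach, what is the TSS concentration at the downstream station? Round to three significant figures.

Conservation of mass: C = (7700·12.00 + 296.0·481.0) / 7996 = 234800/7996 = 29.36 mg/L.
After decay, C = 29.36 × e^(−kt) = 29.36 × 0.1541 = 4.525 mg/L.

4.53 mg/L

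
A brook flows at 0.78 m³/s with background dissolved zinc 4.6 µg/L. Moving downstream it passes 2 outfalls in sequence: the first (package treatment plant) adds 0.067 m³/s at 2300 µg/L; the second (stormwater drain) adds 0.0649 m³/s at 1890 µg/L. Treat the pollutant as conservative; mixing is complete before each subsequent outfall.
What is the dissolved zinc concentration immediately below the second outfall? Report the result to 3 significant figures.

After outfall 1: Q = 0.7800 + 0.06700 = 0.8470 m³/s; C = (0.7800·4.600 + 0.06700·2300)/0.8470 = 186.2 µg/L.
After outfall 2: Q = 0.8470 + 0.06490 = 0.9119 m³/s; C = (0.8470·186.2 + 0.06490·1890)/0.9119 = 307.4 µg/L.

307 µg/L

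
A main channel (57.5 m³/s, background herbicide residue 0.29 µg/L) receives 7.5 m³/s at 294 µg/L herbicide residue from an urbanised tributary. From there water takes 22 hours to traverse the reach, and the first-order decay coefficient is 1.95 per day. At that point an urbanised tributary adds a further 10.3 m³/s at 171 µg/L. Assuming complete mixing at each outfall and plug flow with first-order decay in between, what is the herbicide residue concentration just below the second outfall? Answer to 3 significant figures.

28.3 µg/L

Conservation of mass: C = (57.50·0.2900 + 7.500·294.0) / 65.00 = 2222/65.00 = 34.18 µg/L; combined flow 65.00 m³/s.
Decay over the reach: 34.18·exp(−kt) = 34.18·0.1674 = 5.721 µg/L.
Second outfall: C = (65.00·5.721 + 10.30·171.0)/75.30 = 28.33 µg/L.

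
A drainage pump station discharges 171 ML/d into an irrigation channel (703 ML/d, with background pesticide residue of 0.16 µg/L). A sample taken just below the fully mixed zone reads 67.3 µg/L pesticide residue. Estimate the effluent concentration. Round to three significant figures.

Mass balance: 703.0·0.1600 + 171.0·Cₑ = 874.0·67.30
→ Cₑ = (874.0·67.30 − 703.0·0.1600) / 171.0 = 343.3 µg/L.

343 µg/L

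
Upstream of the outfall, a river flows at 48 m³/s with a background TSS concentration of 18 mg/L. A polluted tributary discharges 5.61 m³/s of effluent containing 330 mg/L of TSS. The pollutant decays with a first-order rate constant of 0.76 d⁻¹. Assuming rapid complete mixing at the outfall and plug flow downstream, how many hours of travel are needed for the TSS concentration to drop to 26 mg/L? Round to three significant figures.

Conservation of mass: C = (48.00·18.00 + 5.610·330.0) / 53.61 = 2715/53.61 = 50.65 mg/L.
50.65·exp(−k·t) = 26 → t = ln(50.65/26)/k = 75810 s = 21.06 h.

21.1 h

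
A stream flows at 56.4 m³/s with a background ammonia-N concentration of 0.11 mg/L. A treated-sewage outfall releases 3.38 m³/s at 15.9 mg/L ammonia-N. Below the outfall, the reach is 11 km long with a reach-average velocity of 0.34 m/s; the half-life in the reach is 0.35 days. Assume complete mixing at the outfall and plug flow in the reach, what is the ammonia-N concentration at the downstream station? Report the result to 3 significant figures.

Conservation of mass: C = (56.40·0.1100 + 3.380·15.90) / 59.78 = 59.95/59.78 = 1.003 mg/L.
Travel time t = 11·1000 / 0.34 = 32350 s = 8.987 h.
Half-life 0.35 d → k = ln 2 / 0.35 = 1.980 d⁻¹.
First-order decay: C = 1.003·exp(−k·t) = 1.003·0.4764 = 0.4777 mg/L.

0.478 mg/L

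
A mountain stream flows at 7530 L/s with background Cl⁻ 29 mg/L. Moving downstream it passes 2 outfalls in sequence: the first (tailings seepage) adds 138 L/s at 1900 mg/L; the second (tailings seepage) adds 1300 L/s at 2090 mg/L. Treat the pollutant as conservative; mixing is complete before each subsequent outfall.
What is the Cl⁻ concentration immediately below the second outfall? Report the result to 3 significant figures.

Outfall 1: combined Q = 7668 L/s; C = (7530·29.00 + 138.0·1900)/7668 = 62.67 mg/L.
Outfall 2: combined Q = 8968 L/s; C = (7668·62.67 + 1300·2090)/8968 = 356.6 mg/L.

357 mg/L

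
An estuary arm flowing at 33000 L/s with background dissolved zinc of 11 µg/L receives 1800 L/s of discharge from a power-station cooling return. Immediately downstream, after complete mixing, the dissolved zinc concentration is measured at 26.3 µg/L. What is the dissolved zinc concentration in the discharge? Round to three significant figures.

Mass balance: 33000·11.00 + 1800·Cₑ = 34800·26.30
→ Cₑ = (34800·26.30 − 33000·11.00) / 1800 = 306.8 µg/L.

307 µg/L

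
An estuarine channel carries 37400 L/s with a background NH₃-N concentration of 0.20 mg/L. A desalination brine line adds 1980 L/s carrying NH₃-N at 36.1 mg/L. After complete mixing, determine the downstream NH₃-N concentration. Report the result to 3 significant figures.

After mixing, C = (37400·0.2000 + 1980·36.10) / 39380 = 78960/39380 = 2.005 mg/L.

2.01 mg/L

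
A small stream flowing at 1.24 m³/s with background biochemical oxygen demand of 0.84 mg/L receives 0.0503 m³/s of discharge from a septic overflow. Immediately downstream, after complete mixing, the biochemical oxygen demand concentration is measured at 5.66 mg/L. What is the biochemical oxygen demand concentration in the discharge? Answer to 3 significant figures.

Mass balance: 1.240·0.8400 + 0.05030·Cₑ = 1.290·5.660
→ Cₑ = (1.290·5.660 − 1.240·0.8400) / 0.05030 = 124.5 mg/L.

124 mg/L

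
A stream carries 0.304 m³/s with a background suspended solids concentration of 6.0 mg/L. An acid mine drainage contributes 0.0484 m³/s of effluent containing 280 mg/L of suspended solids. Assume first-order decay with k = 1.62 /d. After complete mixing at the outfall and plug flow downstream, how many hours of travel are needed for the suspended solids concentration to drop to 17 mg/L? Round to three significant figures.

After mixing, C = (0.3040·6.000 + 0.04840·280.0) / 0.3524 = 15.38/0.3524 = 43.63 mg/L.
43.63·exp(−k·t) = 17 → t = ln(43.63/17)/k = 50270 s = 13.96 h.

14.0 h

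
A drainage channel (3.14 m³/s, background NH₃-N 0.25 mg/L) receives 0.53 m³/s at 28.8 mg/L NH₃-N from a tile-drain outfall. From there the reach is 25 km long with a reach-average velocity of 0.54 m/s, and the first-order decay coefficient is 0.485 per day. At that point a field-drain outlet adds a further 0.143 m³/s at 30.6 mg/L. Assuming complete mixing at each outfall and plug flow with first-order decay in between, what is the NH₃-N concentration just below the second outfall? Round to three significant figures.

4.39 mg/L

Mass balance: C = (3.140·0.2500 + 0.5300·28.80) / 3.670 = 16.05/3.670 = 4.373 mg/L; combined flow 3.670 m³/s.
Travel time t = 25·1000 / 0.54 = 46300 s = 12.86 h.
After decay, C = 4.373 × e^(−kt) = 4.373 × 0.7711 = 3.372 mg/L.
Second outfall: C = (3.670·3.372 + 0.1430·30.60)/3.813 = 4.393 mg/L.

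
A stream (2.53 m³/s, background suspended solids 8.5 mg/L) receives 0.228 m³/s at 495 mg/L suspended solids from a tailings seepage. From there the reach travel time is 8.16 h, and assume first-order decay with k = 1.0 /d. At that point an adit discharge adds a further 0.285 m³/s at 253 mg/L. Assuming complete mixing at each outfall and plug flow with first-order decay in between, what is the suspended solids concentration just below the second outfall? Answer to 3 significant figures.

Flow-weighted average: C = (2.530·8.500 + 0.2280·495.0) / 2.758 = 134.4/2.758 = 48.72 mg/L; combined flow 2.758 m³/s.
Decay over the reach: 48.72·exp(−kt) = 48.72·0.7118 = 34.68 mg/L.
At the second outfall, C = (2.758·34.68 + 0.2850·253.0) / (2.758 + 0.2850) = 55.12 mg/L.

55.1 mg/L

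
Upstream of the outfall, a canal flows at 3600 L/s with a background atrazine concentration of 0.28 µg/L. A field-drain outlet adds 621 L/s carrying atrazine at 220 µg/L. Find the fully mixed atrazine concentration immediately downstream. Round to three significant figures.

Mass balance: C = (3600·0.2800 + 621.0·220.0) / 4221 = 137600/4221 = 32.61 µg/L.

32.6 µg/L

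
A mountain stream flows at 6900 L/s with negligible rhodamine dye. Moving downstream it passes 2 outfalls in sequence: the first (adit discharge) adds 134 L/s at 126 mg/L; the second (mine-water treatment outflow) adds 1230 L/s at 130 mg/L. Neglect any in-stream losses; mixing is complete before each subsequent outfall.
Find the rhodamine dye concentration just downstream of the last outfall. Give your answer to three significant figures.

After outfall 1: Q = 6900 + 134.0 = 7034 L/s; C = (6900·0 + 134.0·126.0)/7034 = 2.400 mg/L.
After outfall 2: Q = 7034 + 1230 = 8264 L/s; C = (7034·2.400 + 1230·130.0)/8264 = 21.39 mg/L.

21.4 mg/L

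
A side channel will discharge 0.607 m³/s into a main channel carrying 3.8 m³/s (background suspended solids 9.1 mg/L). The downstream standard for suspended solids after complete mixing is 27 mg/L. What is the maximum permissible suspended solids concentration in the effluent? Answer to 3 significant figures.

139 mg/L

At the limit, (Qr·Cr + Qe·Cₑ)/(Qr + Qe) = 27:
Cₑ = (4.407·27 − 3.800·9.100) / 0.6070 = 139.1 mg/L.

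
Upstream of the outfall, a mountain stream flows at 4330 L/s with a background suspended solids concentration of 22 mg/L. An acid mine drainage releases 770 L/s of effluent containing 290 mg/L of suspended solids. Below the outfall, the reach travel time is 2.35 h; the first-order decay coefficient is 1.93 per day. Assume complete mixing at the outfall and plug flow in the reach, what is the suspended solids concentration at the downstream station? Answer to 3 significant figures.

51.7 mg/L

Flow-weighted average: C = (4330·22.00 + 770.0·290.0) / 5100 = 318600/5100 = 62.46 mg/L.
After decay, C = 62.46 × e^(−kt) = 62.46 × 0.8278 = 51.71 mg/L.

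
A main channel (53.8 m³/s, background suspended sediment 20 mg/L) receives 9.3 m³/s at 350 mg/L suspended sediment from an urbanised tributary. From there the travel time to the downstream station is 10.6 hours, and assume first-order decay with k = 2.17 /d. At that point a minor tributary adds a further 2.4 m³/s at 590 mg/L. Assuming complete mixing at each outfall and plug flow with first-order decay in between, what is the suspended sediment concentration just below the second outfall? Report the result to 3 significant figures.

Flow-weighted average: C = (53.80·20.00 + 9.300·350.0) / 63.10 = 4331/63.10 = 68.64 mg/L; combined flow 63.10 m³/s.
First-order decay: C = 68.64·exp(−k·t) = 68.64·0.3835 = 26.32 mg/L.
At the second outfall, C = (63.10·26.32 + 2.400·590.0) / (63.10 + 2.400) = 46.98 mg/L.

47.0 mg/L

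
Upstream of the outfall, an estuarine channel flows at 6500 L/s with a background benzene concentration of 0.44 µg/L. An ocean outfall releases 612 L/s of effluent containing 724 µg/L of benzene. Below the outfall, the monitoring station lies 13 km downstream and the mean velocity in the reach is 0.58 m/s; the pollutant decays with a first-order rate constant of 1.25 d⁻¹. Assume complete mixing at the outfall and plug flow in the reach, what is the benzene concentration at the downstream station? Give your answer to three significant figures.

45.3 µg/L

Mixed concentration C = ΣQC/ΣQ = (6500·0.4400 + 612.0·724.0) / 7112 = 445900/7112 = 62.70 µg/L.
Travel time t = 13·1000 / 0.58 = 22410 s = 6.226 h.
Decay over the reach: 62.70·exp(−kt) = 62.70·0.7231 = 45.34 µg/L.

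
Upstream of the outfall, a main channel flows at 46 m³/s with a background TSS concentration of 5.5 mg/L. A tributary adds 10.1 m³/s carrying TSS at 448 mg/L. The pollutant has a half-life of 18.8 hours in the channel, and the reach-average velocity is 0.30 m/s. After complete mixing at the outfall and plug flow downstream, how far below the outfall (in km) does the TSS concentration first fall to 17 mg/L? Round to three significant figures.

Mass balance: C = (46.00·5.500 + 10.10·448.0) / 56.10 = 4778/56.10 = 85.17 mg/L.
Half-life 18.8 h → k = ln 2 / 18.8 = 0.03687 h⁻¹ = 0.8849 d⁻¹.
Set 85.17·exp(−k·t) = 17 → t = ln(85.17/17)/k = 157300 s = 43.71 h.
Distance = v·t = 0.30·157300 = 47200 m = 47.20 km.

47.2 km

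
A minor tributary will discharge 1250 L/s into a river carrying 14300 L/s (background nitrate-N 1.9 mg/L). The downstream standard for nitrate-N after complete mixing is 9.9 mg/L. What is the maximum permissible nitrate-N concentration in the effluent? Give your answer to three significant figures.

101 mg/L

At the limit, (Qr·Cr + Qe·Cₑ)/(Qr + Qe) = 9.9:
Cₑ = (15550·9.9 − 14300·1.900) / 1250 = 101.4 mg/L.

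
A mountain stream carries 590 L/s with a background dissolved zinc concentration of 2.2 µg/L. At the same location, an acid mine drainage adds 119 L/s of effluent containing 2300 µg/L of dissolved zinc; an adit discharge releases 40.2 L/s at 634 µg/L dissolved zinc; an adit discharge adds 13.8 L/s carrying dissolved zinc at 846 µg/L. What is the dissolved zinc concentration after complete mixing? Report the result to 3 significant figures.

409 µg/L

Conservation of mass: C = (590.0·2.200 + 119.0·2300 + 40.20·634.0 + 13.80·846.0) / 763.0 = 312200/763.0 = 409.1 µg/L.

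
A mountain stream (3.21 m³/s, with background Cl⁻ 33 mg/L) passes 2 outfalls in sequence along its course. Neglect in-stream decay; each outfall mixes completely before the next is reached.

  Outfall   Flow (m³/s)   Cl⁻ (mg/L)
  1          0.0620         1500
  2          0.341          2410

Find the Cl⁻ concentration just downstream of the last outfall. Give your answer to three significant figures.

After outfall 1: Q = 3.210 + 0.06200 = 3.272 m³/s; C = (3.210·33.00 + 0.06200·1500)/3.272 = 60.80 mg/L.
After outfall 2: Q = 3.272 + 0.3410 = 3.613 m³/s; C = (3.272·60.80 + 0.3410·2410)/3.613 = 282.5 mg/L.

283 mg/L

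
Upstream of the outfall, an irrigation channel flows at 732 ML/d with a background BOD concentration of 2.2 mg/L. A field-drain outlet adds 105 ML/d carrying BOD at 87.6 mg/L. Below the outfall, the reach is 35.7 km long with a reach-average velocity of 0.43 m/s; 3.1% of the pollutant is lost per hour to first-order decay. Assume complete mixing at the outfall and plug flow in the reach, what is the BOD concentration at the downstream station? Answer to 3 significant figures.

6.25 mg/L

After mixing, C = (732.0·2.200 + 105.0·87.60) / 837.0 = 10810/837.0 = 12.91 mg/L.
Travel time t = 35.7·1000 / 0.43 = 83020 s = 23.06 h.
3.1%/h lost → k = −ln(1 − 0.031) = 0.03149 h⁻¹.
Applying C = C₀e^(−kt): 12.91 × 0.4837 = 6.246 mg/L.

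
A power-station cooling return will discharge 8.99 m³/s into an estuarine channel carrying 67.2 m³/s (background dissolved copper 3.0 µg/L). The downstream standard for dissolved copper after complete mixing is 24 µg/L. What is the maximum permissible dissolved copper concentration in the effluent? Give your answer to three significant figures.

181 µg/L

At the limit, (Qr·Cr + Qe·Cₑ)/(Qr + Qe) = 24:
Cₑ = (76.19·24 − 67.20·3.000) / 8.990 = 181.0 µg/L.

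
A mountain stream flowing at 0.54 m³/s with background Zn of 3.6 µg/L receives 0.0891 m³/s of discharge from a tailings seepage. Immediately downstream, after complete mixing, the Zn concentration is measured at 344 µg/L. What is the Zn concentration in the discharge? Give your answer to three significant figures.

2410 µg/L

Mass balance: 0.5400·3.600 + 0.08910·Cₑ = 0.6291·344.0
→ Cₑ = (0.6291·344.0 − 0.5400·3.600) / 0.08910 = 2407 µg/L.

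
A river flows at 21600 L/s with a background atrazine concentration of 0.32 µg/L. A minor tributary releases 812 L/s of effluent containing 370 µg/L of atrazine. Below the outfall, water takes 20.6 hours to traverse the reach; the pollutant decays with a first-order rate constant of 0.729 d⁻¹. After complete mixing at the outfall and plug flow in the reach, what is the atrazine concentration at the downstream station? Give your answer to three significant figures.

Conservation of mass: C = (21600·0.3200 + 812.0·370.0) / 22410 = 307400/22410 = 13.71 µg/L.
Applying C = C₀e^(−kt): 13.71 × 0.5349 = 7.335 µg/L.

7.34 µg/L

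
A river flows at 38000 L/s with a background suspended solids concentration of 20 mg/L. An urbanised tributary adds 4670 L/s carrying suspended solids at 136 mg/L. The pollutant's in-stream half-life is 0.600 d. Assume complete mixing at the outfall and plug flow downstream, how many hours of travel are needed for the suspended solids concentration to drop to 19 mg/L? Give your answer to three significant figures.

Flow-weighted average: C = (38000·20.00 + 4670·136.0) / 42670 = 1395000/42670 = 32.70 mg/L.
Half-life 0.600 d → k = ln 2 / 0.600 = 1.155 d⁻¹.
32.70·exp(−k·t) = 19 → t = ln(32.70/19)/k = 40600 s = 11.28 h.

11.3 h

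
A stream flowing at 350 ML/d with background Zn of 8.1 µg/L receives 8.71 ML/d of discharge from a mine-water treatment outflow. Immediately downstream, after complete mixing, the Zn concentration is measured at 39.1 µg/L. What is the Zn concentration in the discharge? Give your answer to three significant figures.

1280 µg/L

Mass balance: 350.0·8.100 + 8.710·Cₑ = 358.7·39.10
→ Cₑ = (358.7·39.10 − 350.0·8.100) / 8.710 = 1285 µg/L.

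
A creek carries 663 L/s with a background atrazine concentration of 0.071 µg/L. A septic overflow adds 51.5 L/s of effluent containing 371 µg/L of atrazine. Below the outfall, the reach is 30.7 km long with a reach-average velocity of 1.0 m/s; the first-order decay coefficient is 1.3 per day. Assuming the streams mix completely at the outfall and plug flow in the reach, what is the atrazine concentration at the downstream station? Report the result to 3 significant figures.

16.9 µg/L

After mixing, C = (663.0·0.07100 + 51.50·371.0) / 714.5 = 19150/714.5 = 26.81 µg/L.
Travel time t = 30.7·1000 / 1.0 = 30700 s = 8.528 h.
First-order decay: C = 26.81·exp(−k·t) = 26.81·0.6301 = 16.89 µg/L.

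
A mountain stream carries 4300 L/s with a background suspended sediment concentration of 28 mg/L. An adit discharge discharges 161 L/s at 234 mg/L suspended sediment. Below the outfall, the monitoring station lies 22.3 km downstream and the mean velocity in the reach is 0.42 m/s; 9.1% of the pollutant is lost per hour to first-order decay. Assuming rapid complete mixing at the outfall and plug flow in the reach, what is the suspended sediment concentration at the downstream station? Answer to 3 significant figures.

8.68 mg/L

Conservation of mass: C = (4300·28.00 + 161.0·234.0) / 4461 = 158100/4461 = 35.43 mg/L.
Travel time t = 22.3·1000 / 0.42 = 53100 s = 14.75 h.
9.1%/h lost → k = −ln(1 − 0.091) = 0.09541 h⁻¹.
Decay over the reach: 35.43·exp(−kt) = 35.43·0.2448 = 8.676 mg/L.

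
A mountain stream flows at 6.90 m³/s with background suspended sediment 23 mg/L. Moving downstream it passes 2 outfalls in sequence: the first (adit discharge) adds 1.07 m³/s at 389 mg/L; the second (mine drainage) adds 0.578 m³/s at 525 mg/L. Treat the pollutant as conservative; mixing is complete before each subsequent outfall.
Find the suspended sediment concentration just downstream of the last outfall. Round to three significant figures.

After outfall 1: Q = 6.900 + 1.070 = 7.970 m³/s; C = (6.900·23.00 + 1.070·389.0)/7.970 = 72.14 mg/L.
After outfall 2: Q = 7.970 + 0.5780 = 8.548 m³/s; C = (7.970·72.14 + 0.5780·525.0)/8.548 = 102.8 mg/L.

103 mg/L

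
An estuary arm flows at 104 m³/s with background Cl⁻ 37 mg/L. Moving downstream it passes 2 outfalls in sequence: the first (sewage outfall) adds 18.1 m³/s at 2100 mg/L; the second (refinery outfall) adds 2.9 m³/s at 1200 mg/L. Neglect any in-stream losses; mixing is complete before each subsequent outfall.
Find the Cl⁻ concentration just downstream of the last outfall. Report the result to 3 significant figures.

363 mg/L

Outfall 1: combined Q = 122.1 m³/s; C = (104.0·37.00 + 18.10·2100)/122.1 = 342.8 mg/L.
Outfall 2: combined Q = 125.0 m³/s; C = (122.1·342.8 + 2.900·1200)/125.0 = 362.7 mg/L.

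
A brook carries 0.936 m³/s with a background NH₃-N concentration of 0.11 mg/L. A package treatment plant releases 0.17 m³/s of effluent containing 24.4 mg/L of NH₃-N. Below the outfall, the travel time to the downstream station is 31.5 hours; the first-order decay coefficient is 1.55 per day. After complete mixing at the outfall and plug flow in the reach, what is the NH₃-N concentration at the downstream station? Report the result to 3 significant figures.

0.503 mg/L

Mass balance: C = (0.9360·0.1100 + 0.1700·24.40) / 1.106 = 4.251/1.106 = 3.844 mg/L.
Decay over the reach: 3.844·exp(−kt) = 3.844·0.1308 = 0.5026 mg/L.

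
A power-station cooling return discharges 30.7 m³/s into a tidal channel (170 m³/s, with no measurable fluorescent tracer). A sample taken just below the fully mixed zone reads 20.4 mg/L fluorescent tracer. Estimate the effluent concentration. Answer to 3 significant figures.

Mass balance: 170.0·0 + 30.70·Cₑ = 200.7·20.40
→ Cₑ = (200.7·20.40 − 170.0·0) / 30.70 = 133.4 mg/L.

133 mg/L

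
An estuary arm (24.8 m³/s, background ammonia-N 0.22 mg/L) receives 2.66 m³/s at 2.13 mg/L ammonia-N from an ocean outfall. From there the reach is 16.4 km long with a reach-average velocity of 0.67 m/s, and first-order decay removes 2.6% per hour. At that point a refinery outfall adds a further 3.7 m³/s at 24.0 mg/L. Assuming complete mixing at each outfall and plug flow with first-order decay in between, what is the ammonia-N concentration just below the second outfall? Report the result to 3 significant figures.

Flow-weighted average: C = (24.80·0.2200 + 2.660·2.130) / 27.46 = 11.12/27.46 = 0.4050 mg/L; combined flow 27.46 m³/s.
Travel time t = 16.4·1000 / 0.67 = 24480 s = 6.799 h.
2.6%/h lost → k = −ln(1 − 0.026) = 0.02634 h⁻¹.
Applying C = C₀e^(−kt): 0.4050 × 0.8360 = 0.3386 mg/L.
Second outfall: C = (27.46·0.3386 + 3.700·24.00)/31.16 = 3.148 mg/L.

3.15 mg/L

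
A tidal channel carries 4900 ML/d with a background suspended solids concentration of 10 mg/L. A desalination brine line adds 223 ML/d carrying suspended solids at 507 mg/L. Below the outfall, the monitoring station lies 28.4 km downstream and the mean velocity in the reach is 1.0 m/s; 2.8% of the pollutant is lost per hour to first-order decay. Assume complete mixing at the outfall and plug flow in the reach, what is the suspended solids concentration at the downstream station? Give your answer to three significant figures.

Conservation of mass: C = (4900·10.00 + 223.0·507.0) / 5123 = 162100/5123 = 31.63 mg/L.
Travel time t = 28.4·1000 / 1.0 = 28400 s = 7.889 h.
2.8%/h lost → k = −ln(1 − 0.028) = 0.02840 h⁻¹.
After decay, C = 31.63 × e^(−kt) = 31.63 × 0.7993 = 25.28 mg/L.

25.3 mg/L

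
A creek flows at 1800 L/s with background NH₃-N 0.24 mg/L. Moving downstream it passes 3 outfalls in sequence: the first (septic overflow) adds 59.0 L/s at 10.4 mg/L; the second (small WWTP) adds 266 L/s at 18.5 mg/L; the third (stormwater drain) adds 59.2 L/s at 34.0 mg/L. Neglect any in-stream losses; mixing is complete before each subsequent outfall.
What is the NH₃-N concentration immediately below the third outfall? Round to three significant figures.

3.65 mg/L

Outfall 1: combined Q = 1859 L/s; C = (1800·0.2400 + 59.00·10.40)/1859 = 0.5625 mg/L.
Outfall 2: combined Q = 2125 L/s; C = (1859·0.5625 + 266.0·18.50)/2125 = 2.808 mg/L.
Outfall 3: combined Q = 2184 L/s; C = (2125·2.808 + 59.20·34.00)/2184 = 3.653 mg/L.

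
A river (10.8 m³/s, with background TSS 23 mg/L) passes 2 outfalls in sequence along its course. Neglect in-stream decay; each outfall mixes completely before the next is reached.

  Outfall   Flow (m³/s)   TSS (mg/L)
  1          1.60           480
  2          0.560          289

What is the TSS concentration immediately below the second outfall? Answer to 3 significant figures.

90.9 mg/L

Below outfall 1: Q → 12.40 m³/s, C = (10.80·23.00 + 1.600·480.0)/12.40 = 81.97 mg/L.
Below outfall 2: Q → 12.96 m³/s, C = (12.40·81.97 + 0.5600·289.0)/12.96 = 90.91 mg/L.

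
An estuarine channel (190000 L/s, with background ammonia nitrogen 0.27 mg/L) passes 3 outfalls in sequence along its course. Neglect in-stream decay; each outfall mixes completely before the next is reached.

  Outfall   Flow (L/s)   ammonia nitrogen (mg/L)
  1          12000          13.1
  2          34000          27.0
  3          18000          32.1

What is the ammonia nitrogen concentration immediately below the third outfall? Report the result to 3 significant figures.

After outfall 1: Q = 190000 + 12000 = 202000 L/s; C = (190000·0.2700 + 12000·13.10)/202000 = 1.032 mg/L.
After outfall 2: Q = 202000 + 34000 = 236000 L/s; C = (202000·1.032 + 34000·27.00)/236000 = 4.773 mg/L.
After outfall 3: Q = 236000 + 18000 = 254000 L/s; C = (236000·4.773 + 18000·32.10)/254000 = 6.710 mg/L.

6.71 mg/L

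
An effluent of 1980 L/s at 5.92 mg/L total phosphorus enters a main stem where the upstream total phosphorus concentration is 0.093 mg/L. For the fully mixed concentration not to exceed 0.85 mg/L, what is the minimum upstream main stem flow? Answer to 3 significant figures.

Set C_mix = 0.85: (Q·0.09300 + 1980·5.920) / (Q + 1980) = 0.85
→ Q = 1980·(5.920 − 0.85)/(0.85 − 0.09300) = 13260 L/s.

13300 L/s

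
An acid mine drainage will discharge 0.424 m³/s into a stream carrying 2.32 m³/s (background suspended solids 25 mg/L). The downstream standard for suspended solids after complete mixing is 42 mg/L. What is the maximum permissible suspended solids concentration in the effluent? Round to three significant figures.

135 mg/L

At the limit, (Qr·Cr + Qe·Cₑ)/(Qr + Qe) = 42:
Cₑ = (2.744·42 − 2.320·25.00) / 0.4240 = 135.0 mg/L.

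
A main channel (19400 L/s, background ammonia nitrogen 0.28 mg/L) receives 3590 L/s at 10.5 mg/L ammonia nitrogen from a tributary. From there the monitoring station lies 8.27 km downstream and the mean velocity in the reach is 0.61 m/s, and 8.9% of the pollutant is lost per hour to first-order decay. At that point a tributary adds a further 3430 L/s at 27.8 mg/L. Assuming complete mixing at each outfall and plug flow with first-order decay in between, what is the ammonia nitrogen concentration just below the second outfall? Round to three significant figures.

4.76 mg/L

Mass balance: C = (19400·0.2800 + 3590·10.50) / 22990 = 43130/22990 = 1.876 mg/L; combined flow 22990 L/s.
Travel time t = 8.27·1000 / 0.61 = 13560 s = 3.766 h.
8.9%/h lost → k = −ln(1 − 0.089) = 0.09321 h⁻¹.
First-order decay: C = 1.876·exp(−k·t) = 1.876·0.7040 = 1.321 mg/L.
At the second outfall, C = (22990·1.321 + 3430·27.80) / (22990 + 3430) = 4.758 mg/L.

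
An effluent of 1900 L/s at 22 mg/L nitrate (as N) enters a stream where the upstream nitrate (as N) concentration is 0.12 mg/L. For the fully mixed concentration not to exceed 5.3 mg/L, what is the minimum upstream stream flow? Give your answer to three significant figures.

6130 L/s

Set C_mix = 5.3: (Q·0.1200 + 1900·22.00) / (Q + 1900) = 5.3
→ Q = 1900·(22.00 − 5.3)/(5.3 − 0.1200) = 6125 L/s.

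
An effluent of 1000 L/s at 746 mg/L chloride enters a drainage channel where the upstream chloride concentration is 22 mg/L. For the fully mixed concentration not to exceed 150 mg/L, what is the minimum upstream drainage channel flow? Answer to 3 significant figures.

4660 L/s

Set C_mix = 150: (Q·22.00 + 1000·746.0) / (Q + 1000) = 150
→ Q = 1000·(746.0 − 150)/(150 − 22.00) = 4656 L/s.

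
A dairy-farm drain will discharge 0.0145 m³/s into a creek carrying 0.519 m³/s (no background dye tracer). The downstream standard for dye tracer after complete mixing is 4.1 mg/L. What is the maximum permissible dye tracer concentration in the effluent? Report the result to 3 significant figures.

At the limit, (Qr·Cr + Qe·Cₑ)/(Qr + Qe) = 4.1:
Cₑ = (0.5335·4.1 − 0.5190·0) / 0.01450 = 150.9 mg/L.

151 mg/L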